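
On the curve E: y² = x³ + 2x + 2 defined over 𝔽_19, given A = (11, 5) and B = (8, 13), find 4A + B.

(5, 2)

First 4A:
Double-and-add on 4 = (100)₂. Start with A = (11, 5) for the leading 1-bit.
double: tangent at (11, 5): λ = (3·11² + 2)/(2·5) ≡ 4/10. 10⁻¹ ≡ 2 (mod 19) since 10·2 = 20 ≡ 1, so λ ≡ 4·2 ≡ 8.
  x = λ² - 11 - 11 = 64 - 22 ≡ 4; y = λ·(11 - 4) - 5 ≡ 13. → (4, 13)
double: tangent at (4, 13): λ = (3·4² + 2)/(2·13) ≡ 12/7. 7⁻¹ ≡ 11 (mod 19), so λ ≡ 12·11 ≡ 18.
  x = λ² - 4 - 4 = 324 - 8 ≡ 12; y = λ·(4 - 12) - 13 ≡ 14. → (12, 14)
4A = (12, 14).
Finally 4A + B:
(12, 14) + (8, 13). λ = (13 - 14)/(8 - 12) ≡ 18/15 mod 19. 15⁻¹ ≡ 14 (mod 19), so λ ≡ 5.
  x = λ² - 12 - 8 = 25 - 20 ≡ 5; y = λ·(12 - 5) - 14 ≡ 2. → (5, 2)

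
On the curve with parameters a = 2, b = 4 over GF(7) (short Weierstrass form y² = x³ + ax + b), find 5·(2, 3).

O

Write G = (2, 3).
Double-and-add on 5 = (101)₂. Start with G = (2, 3) for the leading 1-bit.
double: tangent at (2, 3): λ = (3·2² + 2)/(2·3) ≡ 0/6. 6⁻¹ ≡ 6 (mod 7), so λ ≡ 0·6 ≡ 0.
  x = λ² - 2 - 2 = 0 - 4 ≡ 3; y = λ·(2 - 3) - 3 ≡ 4. → (3, 4)
double: tangent at (3, 4): λ = (3·3² + 2)/(2·4) ≡ 1/1. 1⁻¹ ≡ 1 (mod 7), so λ ≡ 1·1 ≡ 1.
  x = λ² - 3 - 3 = 1 - 6 ≡ 2; y = λ·(3 - 2) - 4 ≡ 4. → (2, 4)
add G: (2, 4) + (2, 3): same x and y₁ ≡ -y₂, so the sum is O.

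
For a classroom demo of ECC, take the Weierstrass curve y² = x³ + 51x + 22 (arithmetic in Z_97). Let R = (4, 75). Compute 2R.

tangent at (4, 75): λ = (3·4² + 51)/(2·75) ≡ 2/53. 53⁻¹ ≡ 11 (mod 97), so λ ≡ 2·11 ≡ 22.
  x = λ² - 4 - 4 = 484 - 8 ≡ 88; y = λ·(4 - 88) - 75 ≡ 17. → (88, 17)

(88, 17)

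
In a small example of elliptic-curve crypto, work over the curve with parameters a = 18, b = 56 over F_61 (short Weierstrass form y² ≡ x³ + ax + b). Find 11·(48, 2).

Write G = (48, 2).
Repeated addition: build up to 11G.
2G: tangent at (48, 2): λ = (3·48² + 18)/(2·2) ≡ 37/4. 4⁻¹ ≡ 46 (mod 61), so λ ≡ 37·46 ≡ 55.
  x = λ² - 48 - 48 = 3025 - 96 ≡ 1; y = λ·(48 - 1) - 2 ≡ 21. → (1, 21)
3G: (1, 21) + (48, 2). λ = (2 - 21)/(48 - 1) ≡ 42/47 mod 61. 47⁻¹ ≡ 13 (mod 61) since 47·13 = 611 ≡ 1, so λ ≡ 58.
  x = λ² - 1 - 48 = 3364 - 49 ≡ 21; y = λ·(1 - 21) - 21 ≡ 39. → (21, 39)
4G: (21, 39) + (48, 2). λ = (2 - 39)/(48 - 21) ≡ 24/27 mod 61. 27⁻¹ ≡ 52 (mod 61) since 27·52 = 1404 ≡ 1, so λ ≡ 28.
  x = λ² - 21 - 48 = 784 - 69 ≡ 44; y = λ·(21 - 44) - 39 ≡ 49. → (44, 49)
5G: (44, 49) + (48, 2). λ = (2 - 49)/(48 - 44) ≡ 14/4 mod 61. 4⁻¹ ≡ 46 (mod 61) since 4·46 = 184 ≡ 1, so λ ≡ 34.
  x = λ² - 44 - 48 = 1156 - 92 ≡ 27; y = λ·(44 - 27) - 49 ≡ 41. → (27, 41)
6G: (27, 41) + (48, 2). λ = (2 - 41)/(48 - 27) ≡ 22/21 mod 61. 21⁻¹ ≡ 32 (mod 61), so λ ≡ 33.
  x = λ² - 27 - 48 = 1089 - 75 ≡ 38; y = λ·(27 - 38) - 41 ≡ 23. → (38, 23)
7G: (38, 23) + (48, 2). λ = (2 - 23)/(48 - 38) ≡ 40/10 mod 61. 10⁻¹ ≡ 55 (mod 61) since 10·55 = 550 ≡ 1, so λ ≡ 4.
  x = λ² - 38 - 48 = 16 - 86 ≡ 52; y = λ·(38 - 52) - 23 ≡ 43. → (52, 43)
8G: (52, 43) + (48, 2). λ = (2 - 43)/(48 - 52) ≡ 20/57 mod 61. 57⁻¹ ≡ 15 (mod 61), so λ ≡ 56.
  x = λ² - 52 - 48 = 3136 - 100 ≡ 47; y = λ·(52 - 47) - 43 ≡ 54. → (47, 54)
9G: (47, 54) + (48, 2). λ = (2 - 54)/(48 - 47) ≡ 9/1 mod 61. 1⁻¹ ≡ 1 (mod 61), so λ ≡ 9.
  x = λ² - 47 - 48 = 81 - 95 ≡ 47; y = λ·(47 - 47) - 54 ≡ 7. → (47, 7)
10G: (47, 7) + (48, 2). λ = (2 - 7)/(48 - 47) ≡ 56/1 mod 61. 1⁻¹ ≡ 1 (mod 61), so λ ≡ 56.
  x = λ² - 47 - 48 = 3136 - 95 ≡ 52; y = λ·(47 - 52) - 7 ≡ 18. → (52, 18)
11G: (52, 18) + (48, 2). λ = (2 - 18)/(48 - 52) ≡ 45/57 mod 61. 57⁻¹ ≡ 15 (mod 61) since 57·15 = 855 ≡ 1, so λ ≡ 4.
  x = λ² - 52 - 48 = 16 - 100 ≡ 38; y = λ·(52 - 38) - 18 ≡ 38. → (38, 38)

(38, 38)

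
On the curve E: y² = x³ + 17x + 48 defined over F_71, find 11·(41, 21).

(57, 30)

Write P = (41, 21).
Double-and-add on 11 = (1011)₂. Start with P = (41, 21) for the leading 1-bit.
double: tangent at (41, 21): λ = (3·41² + 17)/(2·21) ≡ 19/42. 42⁻¹ ≡ 22 (mod 71), so λ ≡ 19·22 ≡ 63.
  x = λ² - 41 - 41 = 3969 - 82 ≡ 53; y = λ·(41 - 53) - 21 ≡ 4. → (53, 4)
double: tangent at (53, 4): λ = (3·53² + 17)/(2·4) ≡ 66/8. 8⁻¹ ≡ 9 (mod 71), so λ ≡ 66·9 ≡ 26.
  x = λ² - 53 - 53 = 676 - 106 ≡ 2; y = λ·(53 - 2) - 4 ≡ 44. → (2, 44)
add P: (2, 44) + (41, 21). λ = (21 - 44)/(41 - 2) ≡ 48/39 mod 71. 39⁻¹ ≡ 51 (mod 71), so λ ≡ 34.
  x = λ² - 2 - 41 = 1156 - 43 ≡ 48; y = λ·(2 - 48) - 44 ≡ 25. → (48, 25)
double: tangent at (48, 25): λ = (3·48² + 17)/(2·25) ≡ 42/50. 50⁻¹ ≡ 27 (mod 71), so λ ≡ 42·27 ≡ 69.
  x = λ² - 48 - 48 = 4761 - 96 ≡ 50; y = λ·(48 - 50) - 25 ≡ 50. → (50, 50)
add P: (50, 50) + (41, 21). λ = (21 - 50)/(41 - 50) ≡ 42/62 mod 71. 62⁻¹ ≡ 63 (mod 71), so λ ≡ 19.
  x = λ² - 50 - 41 = 361 - 91 ≡ 57; y = λ·(50 - 57) - 50 ≡ 30. → (57, 30)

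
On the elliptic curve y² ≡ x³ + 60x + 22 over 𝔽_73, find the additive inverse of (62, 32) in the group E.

(62, 41)

-(62, 32) = (62, -32 mod 73) = (62, 41).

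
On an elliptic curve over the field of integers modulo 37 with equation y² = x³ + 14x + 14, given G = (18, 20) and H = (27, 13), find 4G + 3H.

(8, 34)

First 4G:
Repeated addition: build up to 4G.
2G: tangent at (18, 20): λ = (3·18² + 14)/(2·20) ≡ 24/3. 3⁻¹ ≡ 25 (mod 37), so λ ≡ 24·25 ≡ 8.
  x = λ² - 18 - 18 = 64 - 36 ≡ 28; y = λ·(18 - 28) - 20 ≡ 11. → (28, 11)
3G: (28, 11) + (18, 20). λ = (20 - 11)/(18 - 28) ≡ 9/27 mod 37. 27⁻¹ ≡ 11 (mod 37), so λ ≡ 25.
  x = λ² - 28 - 18 = 625 - 46 ≡ 24; y = λ·(28 - 24) - 11 ≡ 15. → (24, 15)
4G: (24, 15) + (18, 20). λ = (20 - 15)/(18 - 24) ≡ 5/31 mod 37. 31⁻¹ ≡ 6 (mod 37), so λ ≡ 30.
  x = λ² - 24 - 18 = 900 - 42 ≡ 7; y = λ·(24 - 7) - 15 ≡ 14. → (7, 14)
4G = (7, 14).
Next 3H:
Repeated addition: build up to 3H.
2H: tangent at (27, 13): λ = (3·27² + 14)/(2·13) ≡ 18/26. 26⁻¹ ≡ 10 (mod 37), so λ ≡ 18·10 ≡ 32.
  x = λ² - 27 - 27 = 1024 - 54 ≡ 8; y = λ·(27 - 8) - 13 ≡ 3. → (8, 3)
3H: (8, 3) + (27, 13). λ = (13 - 3)/(27 - 8) ≡ 10/19 mod 37. 19⁻¹ ≡ 2 (mod 37) since 19·2 = 38 ≡ 1, so λ ≡ 20.
  x = λ² - 8 - 27 = 400 - 35 ≡ 32; y = λ·(8 - 32) - 3 ≡ 35. → (32, 35)
3H = (32, 35).
Finally 4G + 3H:
(7, 14) + (32, 35). λ = (35 - 14)/(32 - 7) ≡ 21/25 mod 37. 25⁻¹ ≡ 3 (mod 37), so λ ≡ 26.
  x = λ² - 7 - 32 = 676 - 39 ≡ 8; y = λ·(7 - 8) - 14 ≡ 34. → (8, 34)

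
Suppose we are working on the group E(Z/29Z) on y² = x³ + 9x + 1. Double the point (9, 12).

tangent at (9, 12): λ = (3·9² + 9)/(2·12) ≡ 20/24. 24⁻¹ ≡ 23 (mod 29) since 24·23 = 552 ≡ 1, so λ ≡ 20·23 ≡ 25.
  x = λ² - 9 - 9 = 625 - 18 ≡ 27; y = λ·(9 - 27) - 12 ≡ 2. → (27, 2)

(27, 2)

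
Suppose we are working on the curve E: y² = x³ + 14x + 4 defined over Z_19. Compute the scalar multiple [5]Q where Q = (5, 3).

Double-and-add on 5 = (101)₂. Start with Q = (5, 3) for the leading 1-bit.
double: tangent at (5, 3): λ = (3·5² + 14)/(2·3) ≡ 13/6. 6⁻¹ ≡ 16 (mod 19), so λ ≡ 13·16 ≡ 18.
  x = λ² - 5 - 5 = 324 - 10 ≡ 10; y = λ·(5 - 10) - 3 ≡ 2. → (10, 2)
double: tangent at (10, 2): λ = (3·10² + 14)/(2·2) ≡ 10/4. 4⁻¹ ≡ 5 (mod 19), so λ ≡ 10·5 ≡ 12.
  x = λ² - 10 - 10 = 144 - 20 ≡ 10; y = λ·(10 - 10) - 2 ≡ 17. → (10, 17)
add Q: (10, 17) + (5, 3). λ = (3 - 17)/(5 - 10) ≡ 5/14 mod 19. 14⁻¹ ≡ 15 (mod 19), so λ ≡ 18.
  x = λ² - 10 - 5 = 324 - 15 ≡ 5; y = λ·(10 - 5) - 17 ≡ 16. → (5, 16)

(5, 16)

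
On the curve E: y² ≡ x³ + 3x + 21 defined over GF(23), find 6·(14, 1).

Write Q = (14, 1).
Double-and-add on 6 = (110)₂. Start with Q = (14, 1) for the leading 1-bit.
double: tangent at (14, 1): λ = (3·14² + 3)/(2·1) ≡ 16/2. 2⁻¹ ≡ 12 (mod 23), so λ ≡ 16·12 ≡ 8.
  x = λ² - 14 - 14 = 64 - 28 ≡ 13; y = λ·(14 - 13) - 1 ≡ 7. → (13, 7)
add Q: (13, 7) + (14, 1). λ = (1 - 7)/(14 - 13) ≡ 17/1 mod 23. 1⁻¹ ≡ 1 (mod 23), so λ ≡ 17.
  x = λ² - 13 - 14 = 289 - 27 ≡ 9; y = λ·(13 - 9) - 7 ≡ 15. → (9, 15)
double: tangent at (9, 15): λ = (3·9² + 3)/(2·15) ≡ 16/7. 7⁻¹ ≡ 10 (mod 23), so λ ≡ 16·10 ≡ 22.
  x = λ² - 9 - 9 = 484 - 18 ≡ 6; y = λ·(9 - 6) - 15 ≡ 5. → (6, 5)

(6, 5)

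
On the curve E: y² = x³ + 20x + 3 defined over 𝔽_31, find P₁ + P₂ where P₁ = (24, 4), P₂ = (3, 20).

(14, 12)

(24, 4) + (3, 20). λ = (20 - 4)/(3 - 24) ≡ 16/10 mod 31. 10⁻¹ ≡ 28 (mod 31), so λ ≡ 14.
  x = λ² - 24 - 3 = 196 - 27 ≡ 14; y = λ·(24 - 14) - 4 ≡ 12. → (14, 12)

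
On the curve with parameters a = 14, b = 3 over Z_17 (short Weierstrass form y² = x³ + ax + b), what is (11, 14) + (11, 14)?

(8, 10)

tangent at (11, 14): λ = (3·11² + 14)/(2·14) ≡ 3/11. 11⁻¹ ≡ 14 (mod 17) since 11·14 = 154 ≡ 1, so λ ≡ 3·14 ≡ 8.
  x = λ² - 11 - 11 = 64 - 22 ≡ 8; y = λ·(11 - 8) - 14 ≡ 10. → (8, 10)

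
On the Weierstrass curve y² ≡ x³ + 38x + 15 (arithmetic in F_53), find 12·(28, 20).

(39, 5)

Write P = (28, 20).
Repeated addition: build up to 12P.
2P: tangent at (28, 20): λ = (3·28² + 38)/(2·20) ≡ 5/40. 40⁻¹ ≡ 4 (mod 53), so λ ≡ 5·4 ≡ 20.
  x = λ² - 28 - 28 = 400 - 56 ≡ 26; y = λ·(28 - 26) - 20 ≡ 20. → (26, 20)
3P: (26, 20) + (28, 20). λ = (20 - 20)/(28 - 26) ≡ 0/2 mod 53. 2⁻¹ ≡ 27 (mod 53), so λ ≡ 0.
  x = λ² - 26 - 28 = 0 - 54 ≡ 52; y = λ·(26 - 52) - 20 ≡ 33. → (52, 33)
4P: (52, 33) + (28, 20). λ = (20 - 33)/(28 - 52) ≡ 40/29 mod 53. 29⁻¹ ≡ 11 (mod 53) since 29·11 = 319 ≡ 1, so λ ≡ 16.
  x = λ² - 52 - 28 = 256 - 80 ≡ 17; y = λ·(52 - 17) - 33 ≡ 50. → (17, 50)
5P: (17, 50) + (28, 20). λ = (20 - 50)/(28 - 17) ≡ 23/11 mod 53. 11⁻¹ ≡ 29 (mod 53) since 11·29 = 319 ≡ 1, so λ ≡ 31.
  x = λ² - 17 - 28 = 961 - 45 ≡ 15; y = λ·(17 - 15) - 50 ≡ 12. → (15, 12)
6P: (15, 12) + (28, 20). λ = (20 - 12)/(28 - 15) ≡ 8/13 mod 53. 13⁻¹ ≡ 49 (mod 53), so λ ≡ 21.
  x = λ² - 15 - 28 = 441 - 43 ≡ 27; y = λ·(15 - 27) - 12 ≡ 1. → (27, 1)
7P: (27, 1) + (28, 20). λ = (20 - 1)/(28 - 27) ≡ 19/1 mod 53. 1⁻¹ ≡ 1 (mod 53) since 1·1 = 1 ≡ 1, so λ ≡ 19.
  x = λ² - 27 - 28 = 361 - 55 ≡ 41; y = λ·(27 - 41) - 1 ≡ 51. → (41, 51)
8P: (41, 51) + (28, 20). λ = (20 - 51)/(28 - 41) ≡ 22/40 mod 53. 40⁻¹ ≡ 4 (mod 53) since 40·4 = 160 ≡ 1, so λ ≡ 35.
  x = λ² - 41 - 28 = 1225 - 69 ≡ 43; y = λ·(41 - 43) - 51 ≡ 38. → (43, 38)
9P: (43, 38) + (28, 20). λ = (20 - 38)/(28 - 43) ≡ 35/38 mod 53. 38⁻¹ ≡ 7 (mod 53), so λ ≡ 33.
  x = λ² - 43 - 28 = 1089 - 71 ≡ 11; y = λ·(43 - 11) - 38 ≡ 11. → (11, 11)
10P: (11, 11) + (28, 20). λ = (20 - 11)/(28 - 11) ≡ 9/17 mod 53. 17⁻¹ ≡ 25 (mod 53), so λ ≡ 13.
  x = λ² - 11 - 28 = 169 - 39 ≡ 24; y = λ·(11 - 24) - 11 ≡ 32. → (24, 32)
11P: (24, 32) + (28, 20). λ = (20 - 32)/(28 - 24) ≡ 41/4 mod 53. 4⁻¹ ≡ 40 (mod 53) since 4·40 = 160 ≡ 1, so λ ≡ 50.
  x = λ² - 24 - 28 = 2500 - 52 ≡ 10; y = λ·(24 - 10) - 32 ≡ 32. → (10, 32)
12P: (10, 32) + (28, 20). λ = (20 - 32)/(28 - 10) ≡ 41/18 mod 53. 18⁻¹ ≡ 3 (mod 53), so λ ≡ 17.
  x = λ² - 10 - 28 = 289 - 38 ≡ 39; y = λ·(10 - 39) - 32 ≡ 5. → (39, 5)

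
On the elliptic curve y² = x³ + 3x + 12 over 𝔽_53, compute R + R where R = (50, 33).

(43, 28)

tangent at (50, 33): λ = (3·50² + 3)/(2·33) ≡ 30/13. 13⁻¹ ≡ 49 (mod 53), so λ ≡ 30·49 ≡ 39.
  x = λ² - 50 - 50 = 1521 - 100 ≡ 43; y = λ·(50 - 43) - 33 ≡ 28. → (43, 28)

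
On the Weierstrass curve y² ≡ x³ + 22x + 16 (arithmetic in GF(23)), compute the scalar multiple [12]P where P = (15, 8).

(17, 17)

Double-and-add on 12 = (1100)₂. Start with P = (15, 8) for the leading 1-bit.
double: tangent at (15, 8): λ = (3·15² + 22)/(2·8) ≡ 7/16. 16⁻¹ ≡ 13 (mod 23), so λ ≡ 7·13 ≡ 22.
  x = λ² - 15 - 15 = 484 - 30 ≡ 17; y = λ·(15 - 17) - 8 ≡ 17. → (17, 17)
add P: (17, 17) + (15, 8). λ = (8 - 17)/(15 - 17) ≡ 14/21 mod 23. 21⁻¹ ≡ 11 (mod 23), so λ ≡ 16.
  x = λ² - 17 - 15 = 256 - 32 ≡ 17; y = λ·(17 - 17) - 17 ≡ 6. → (17, 6)
double: tangent at (17, 6): λ = (3·17² + 22)/(2·6) ≡ 15/12. 12⁻¹ ≡ 2 (mod 23), so λ ≡ 15·2 ≡ 7.
  x = λ² - 17 - 17 = 49 - 34 ≡ 15; y = λ·(17 - 15) - 6 ≡ 8. → (15, 8)
double: tangent at (15, 8): λ = (3·15² + 22)/(2·8) ≡ 7/16. 16⁻¹ ≡ 13 (mod 23), so λ ≡ 7·13 ≡ 22.
  x = λ² - 15 - 15 = 484 - 30 ≡ 17; y = λ·(15 - 17) - 8 ≡ 17. → (17, 17)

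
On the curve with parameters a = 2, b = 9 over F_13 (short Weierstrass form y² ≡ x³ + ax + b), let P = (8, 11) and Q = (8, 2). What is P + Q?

The two points share x = 8 and their y-coordinates satisfy 11 + 2 ≡ 0 (mod 13), so they are inverses. Their sum is ∞.

O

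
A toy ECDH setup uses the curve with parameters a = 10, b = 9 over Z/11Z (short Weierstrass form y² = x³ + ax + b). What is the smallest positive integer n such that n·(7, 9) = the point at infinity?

2P: tangent at (7, 9): λ = (3·7² + 10)/(2·9) ≡ 3/7. 7⁻¹ ≡ 8 (mod 11), so λ ≡ 3·8 ≡ 2.
  x = λ² - 7 - 7 = 4 - 14 ≡ 1; y = λ·(7 - 1) - 9 ≡ 3. → (1, 3)
3P: (1, 3) + (7, 9). λ = (9 - 3)/(7 - 1) ≡ 6/6 mod 11. 6⁻¹ ≡ 2 (mod 11) since 6·2 = 12 ≡ 1, so λ ≡ 1.
  x = λ² - 1 - 7 = 1 - 8 ≡ 4; y = λ·(1 - 4) - 3 ≡ 5. → (4, 5)
4P: (4, 5) + (7, 9). λ = (9 - 5)/(7 - 4) ≡ 4/3 mod 11. 3⁻¹ ≡ 4 (mod 11), so λ ≡ 5.
  x = λ² - 4 - 7 = 25 - 11 ≡ 3; y = λ·(4 - 3) - 5 ≡ 0. → (3, 0)
5P: (3, 0) + (7, 9). λ = (9 - 0)/(7 - 3) ≡ 9/4 mod 11. 4⁻¹ ≡ 3 (mod 11), so λ ≡ 5.
  x = λ² - 3 - 7 = 25 - 10 ≡ 4; y = λ·(3 - 4) - 0 ≡ 6. → (4, 6)
6P: (4, 6) + (7, 9). λ = (9 - 6)/(7 - 4) ≡ 3/3 mod 11. 3⁻¹ ≡ 4 (mod 11), so λ ≡ 1.
  x = λ² - 4 - 7 = 1 - 11 ≡ 1; y = λ·(4 - 1) - 6 ≡ 8. → (1, 8)
7P: (1, 8) + (7, 9). λ = (9 - 8)/(7 - 1) ≡ 1/6 mod 11. 6⁻¹ ≡ 2 (mod 11), so λ ≡ 2.
  x = λ² - 1 - 7 = 4 - 8 ≡ 7; y = λ·(1 - 7) - 8 ≡ 2. → (7, 2)
8P: (7, 2) + (7, 9): same x and y₁ ≡ -y₂, so the sum is the point at infinity.
8P = the point at infinity, so the order is 8.

8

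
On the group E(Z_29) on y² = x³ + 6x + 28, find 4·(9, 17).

O

Write P = (9, 17).
Repeated addition: build up to 4P.
2P: tangent at (9, 17): λ = (3·9² + 6)/(2·17) ≡ 17/5. 5⁻¹ ≡ 6 (mod 29), so λ ≡ 17·6 ≡ 15.
  x = λ² - 9 - 9 = 225 - 18 ≡ 4; y = λ·(9 - 4) - 17 ≡ 0. → (4, 0)
3P: (4, 0) + (9, 17). λ = (17 - 0)/(9 - 4) ≡ 17/5 mod 29. 5⁻¹ ≡ 6 (mod 29) since 5·6 = 30 ≡ 1, so λ ≡ 15.
  x = λ² - 4 - 9 = 225 - 13 ≡ 9; y = λ·(4 - 9) - 0 ≡ 12. → (9, 12)
4P: (9, 12) + (9, 17): same x and y₁ ≡ -y₂, so the sum is ∞.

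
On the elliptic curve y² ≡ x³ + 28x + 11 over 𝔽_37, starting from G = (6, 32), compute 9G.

(2, 1)

Double-and-add on 9 = (1001)₂. Start with G = (6, 32) for the leading 1-bit.
double: tangent at (6, 32): λ = (3·6² + 28)/(2·32) ≡ 25/27. 27⁻¹ ≡ 11 (mod 37), so λ ≡ 25·11 ≡ 16.
  x = λ² - 6 - 6 = 256 - 12 ≡ 22; y = λ·(6 - 22) - 32 ≡ 8. → (22, 8)
double: tangent at (22, 8): λ = (3·22² + 28)/(2·8) ≡ 0/16. 16⁻¹ ≡ 7 (mod 37) since 16·7 = 112 ≡ 1, so λ ≡ 0·7 ≡ 0.
  x = λ² - 22 - 22 = 0 - 44 ≡ 30; y = λ·(22 - 30) - 8 ≡ 29. → (30, 29)
double: tangent at (30, 29): λ = (3·30² + 28)/(2·29) ≡ 27/21. 21⁻¹ ≡ 30 (mod 37) since 21·30 = 630 ≡ 1, so λ ≡ 27·30 ≡ 33.
  x = λ² - 30 - 30 = 1089 - 60 ≡ 30; y = λ·(30 - 30) - 29 ≡ 8. → (30, 8)
add G: (30, 8) + (6, 32). λ = (32 - 8)/(6 - 30) ≡ 24/13 mod 37. 13⁻¹ ≡ 20 (mod 37), so λ ≡ 36.
  x = λ² - 30 - 6 = 1296 - 36 ≡ 2; y = λ·(30 - 2) - 8 ≡ 1. → (2, 1)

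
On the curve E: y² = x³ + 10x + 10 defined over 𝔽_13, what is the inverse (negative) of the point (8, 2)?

-(8, 2) = (8, -2 mod 13) = (8, 11).

(8, 11)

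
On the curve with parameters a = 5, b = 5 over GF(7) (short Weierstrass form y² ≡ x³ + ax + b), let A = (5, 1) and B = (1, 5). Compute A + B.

(5, 1) + (1, 5). λ = (5 - 1)/(1 - 5) ≡ 4/3 mod 7. 3⁻¹ ≡ 5 (mod 7) since 3·5 = 15 ≡ 1, so λ ≡ 6.
  x = λ² - 5 - 1 = 36 - 6 ≡ 2; y = λ·(5 - 2) - 1 ≡ 3. → (2, 3)

(2, 3)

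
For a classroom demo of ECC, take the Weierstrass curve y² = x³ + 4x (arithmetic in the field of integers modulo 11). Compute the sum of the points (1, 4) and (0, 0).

(1, 4) + (0, 0). λ = (0 - 4)/(0 - 1) ≡ 7/10 mod 11. 10⁻¹ ≡ 10 (mod 11) since 10·10 = 100 ≡ 1, so λ ≡ 4.
  x = λ² - 1 - 0 = 16 - 1 ≡ 4; y = λ·(1 - 4) - 4 ≡ 6. → (4, 6)

(4, 6)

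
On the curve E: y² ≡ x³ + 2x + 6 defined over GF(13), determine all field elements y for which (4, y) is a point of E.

0

x³ + 2x + 6 = 78 ≡ 0 (mod 13).
Only y = 0 satisfies y² ≡ 0.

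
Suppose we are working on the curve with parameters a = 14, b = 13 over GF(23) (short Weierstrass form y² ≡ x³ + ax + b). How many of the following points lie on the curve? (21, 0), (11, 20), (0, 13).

1

(21, 0): 0² ≡ 0, rhs ≡ 0 → on.
(11, 20): 20² ≡ 9, rhs ≡ 3 → off.
(0, 13): 13² ≡ 8, rhs ≡ 13 → off.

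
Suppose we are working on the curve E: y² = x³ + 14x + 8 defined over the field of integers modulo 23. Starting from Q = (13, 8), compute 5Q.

(4, 6)

Double-and-add on 5 = (101)₂. Start with Q = (13, 8) for the leading 1-bit.
double: tangent at (13, 8): λ = (3·13² + 14)/(2·8) ≡ 15/16. 16⁻¹ ≡ 13 (mod 23), so λ ≡ 15·13 ≡ 11.
  x = λ² - 13 - 13 = 121 - 26 ≡ 3; y = λ·(13 - 3) - 8 ≡ 10. → (3, 10)
double: tangent at (3, 10): λ = (3·3² + 14)/(2·10) ≡ 18/20. 20⁻¹ ≡ 15 (mod 23), so λ ≡ 18·15 ≡ 17.
  x = λ² - 3 - 3 = 289 - 6 ≡ 7; y = λ·(3 - 7) - 10 ≡ 14. → (7, 14)
add Q: (7, 14) + (13, 8). λ = (8 - 14)/(13 - 7) ≡ 17/6 mod 23. 6⁻¹ ≡ 4 (mod 23) since 6·4 = 24 ≡ 1, so λ ≡ 22.
  x = λ² - 7 - 13 = 484 - 20 ≡ 4; y = λ·(7 - 4) - 14 ≡ 6. → (4, 6)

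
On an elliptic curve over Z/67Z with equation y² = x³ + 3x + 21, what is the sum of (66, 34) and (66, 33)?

O

The two points share x = 66 and their y-coordinates satisfy 34 + 33 ≡ 0 (mod 67), so they are inverses. Their sum is O.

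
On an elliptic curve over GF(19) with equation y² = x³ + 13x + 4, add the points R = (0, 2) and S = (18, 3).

(0, 2) + (18, 3). λ = (3 - 2)/(18 - 0) ≡ 1/18 mod 19. 18⁻¹ ≡ 18 (mod 19), so λ ≡ 18.
  x = λ² - 0 - 18 = 324 - 18 ≡ 2; y = λ·(0 - 2) - 2 ≡ 0. → (2, 0)

(2, 0)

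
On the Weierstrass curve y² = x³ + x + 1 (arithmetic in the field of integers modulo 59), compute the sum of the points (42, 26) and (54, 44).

(39, 8)

(42, 26) + (54, 44). λ = (44 - 26)/(54 - 42) ≡ 18/12 mod 59. 12⁻¹ ≡ 5 (mod 59) since 12·5 = 60 ≡ 1, so λ ≡ 31.
  x = λ² - 42 - 54 = 961 - 96 ≡ 39; y = λ·(42 - 39) - 26 ≡ 8. → (39, 8)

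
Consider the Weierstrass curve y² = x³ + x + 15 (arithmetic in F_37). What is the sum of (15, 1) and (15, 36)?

The two points share x = 15 and their y-coordinates satisfy 1 + 36 ≡ 0 (mod 37), so they are inverses. Their sum is O.

O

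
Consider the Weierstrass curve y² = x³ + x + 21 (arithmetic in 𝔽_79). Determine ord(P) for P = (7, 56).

7

2P: tangent at (7, 56): λ = (3·7² + 1)/(2·56) ≡ 69/33. 33⁻¹ ≡ 12 (mod 79) since 33·12 = 396 ≡ 1, so λ ≡ 69·12 ≡ 38.
  x = λ² - 7 - 7 = 1444 - 14 ≡ 8; y = λ·(7 - 8) - 56 ≡ 64. → (8, 64)
3P: (8, 64) + (7, 56). λ = (56 - 64)/(7 - 8) ≡ 71/78 mod 79. 78⁻¹ ≡ 78 (mod 79), so λ ≡ 8.
  x = λ² - 8 - 7 = 64 - 15 ≡ 49; y = λ·(8 - 49) - 64 ≡ 3. → (49, 3)
4P: (49, 3) + (7, 56). λ = (56 - 3)/(7 - 49) ≡ 53/37 mod 79. 37⁻¹ ≡ 47 (mod 79) since 37·47 = 1739 ≡ 1, so λ ≡ 42.
  x = λ² - 49 - 7 = 1764 - 56 ≡ 49; y = λ·(49 - 49) - 3 ≡ 76. → (49, 76)
5P: (49, 76) + (7, 56). λ = (56 - 76)/(7 - 49) ≡ 59/37 mod 79. 37⁻¹ ≡ 47 (mod 79) since 37·47 = 1739 ≡ 1, so λ ≡ 8.
  x = λ² - 49 - 7 = 64 - 56 ≡ 8; y = λ·(49 - 8) - 76 ≡ 15. → (8, 15)
6P: (8, 15) + (7, 56). λ = (56 - 15)/(7 - 8) ≡ 41/78 mod 79. 78⁻¹ ≡ 78 (mod 79), so λ ≡ 38.
  x = λ² - 8 - 7 = 1444 - 15 ≡ 7; y = λ·(8 - 7) - 15 ≡ 23. → (7, 23)
7P: (7, 23) + (7, 56): same x and y₁ ≡ -y₂, so the sum is the point at infinity.
7P = the point at infinity, so the order is 7.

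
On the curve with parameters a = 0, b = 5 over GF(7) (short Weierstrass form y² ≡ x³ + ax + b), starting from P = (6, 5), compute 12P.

(3, 2)

Double-and-add on 12 = (1100)₂. Start with P = (6, 5) for the leading 1-bit.
double: tangent at (6, 5): λ = (3·6² + 0)/(2·5) ≡ 3/3. 3⁻¹ ≡ 5 (mod 7), so λ ≡ 3·5 ≡ 1.
  x = λ² - 6 - 6 = 1 - 12 ≡ 3; y = λ·(6 - 3) - 5 ≡ 5. → (3, 5)
add P: (3, 5) + (6, 5). λ = (5 - 5)/(6 - 3) ≡ 0/3 mod 7. 3⁻¹ ≡ 5 (mod 7), so λ ≡ 0.
  x = λ² - 3 - 6 = 0 - 9 ≡ 5; y = λ·(3 - 5) - 5 ≡ 2. → (5, 2)
double: tangent at (5, 2): λ = (3·5² + 0)/(2·2) ≡ 5/4. 4⁻¹ ≡ 2 (mod 7) since 4·2 = 8 ≡ 1, so λ ≡ 5·2 ≡ 3.
  x = λ² - 5 - 5 = 9 - 10 ≡ 6; y = λ·(5 - 6) - 2 ≡ 2. → (6, 2)
double: tangent at (6, 2): λ = (3·6² + 0)/(2·2) ≡ 3/4. 4⁻¹ ≡ 2 (mod 7) since 4·2 = 8 ≡ 1, so λ ≡ 3·2 ≡ 6.
  x = λ² - 6 - 6 = 36 - 12 ≡ 3; y = λ·(6 - 3) - 2 ≡ 2. → (3, 2)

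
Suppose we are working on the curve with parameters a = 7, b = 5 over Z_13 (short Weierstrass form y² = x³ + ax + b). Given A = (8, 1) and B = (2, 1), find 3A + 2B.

First 3A:
Repeated addition: build up to 3A.
2A: tangent at (8, 1): λ = (3·8² + 7)/(2·1) ≡ 4/2. 2⁻¹ ≡ 7 (mod 13), so λ ≡ 4·7 ≡ 2.
  x = λ² - 8 - 8 = 4 - 16 ≡ 1; y = λ·(8 - 1) - 1 ≡ 0. → (1, 0)
3A: (1, 0) + (8, 1). λ = (1 - 0)/(8 - 1) ≡ 1/7 mod 13. 7⁻¹ ≡ 2 (mod 13), so λ ≡ 2.
  x = λ² - 1 - 8 = 4 - 9 ≡ 8; y = λ·(1 - 8) - 0 ≡ 12. → (8, 12)
3A = (8, 12).
Next 2B:
Repeated addition: build up to 2B.
2B: tangent at (2, 1): λ = (3·2² + 7)/(2·1) ≡ 6/2. 2⁻¹ ≡ 7 (mod 13) since 2·7 = 14 ≡ 1, so λ ≡ 6·7 ≡ 3.
  x = λ² - 2 - 2 = 9 - 4 ≡ 5; y = λ·(2 - 5) - 1 ≡ 3. → (5, 3)
2B = (5, 3).
Finally 3A + 2B:
(8, 12) + (5, 3). λ = (3 - 12)/(5 - 8) ≡ 4/10 mod 13. 10⁻¹ ≡ 4 (mod 13), so λ ≡ 3.
  x = λ² - 8 - 5 = 9 - 13 ≡ 9; y = λ·(8 - 9) - 12 ≡ 11. → (9, 11)

(9, 11)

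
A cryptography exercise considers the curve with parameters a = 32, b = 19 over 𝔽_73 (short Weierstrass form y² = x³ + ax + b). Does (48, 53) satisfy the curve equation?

no

y² = 53² ≡ 35; x³ + 32x + 19 = 112147 ≡ 19 (mod 73). 35 ≠ 19.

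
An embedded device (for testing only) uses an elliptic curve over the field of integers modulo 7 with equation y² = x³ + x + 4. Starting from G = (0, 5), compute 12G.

(4, 3)

Double-and-add on 12 = (1100)₂. Start with G = (0, 5) for the leading 1-bit.
double: tangent at (0, 5): λ = (3·0² + 1)/(2·5) ≡ 1/3. 3⁻¹ ≡ 5 (mod 7), so λ ≡ 1·5 ≡ 5.
  x = λ² - 0 - 0 = 25 - 0 ≡ 4; y = λ·(0 - 4) - 5 ≡ 3. → (4, 3)
add G: (4, 3) + (0, 5). λ = (5 - 3)/(0 - 4) ≡ 2/3 mod 7. 3⁻¹ ≡ 5 (mod 7) since 3·5 = 15 ≡ 1, so λ ≡ 3.
  x = λ² - 4 - 0 = 9 - 4 ≡ 5; y = λ·(4 - 5) - 3 ≡ 1. → (5, 1)
double: tangent at (5, 1): λ = (3·5² + 1)/(2·1) ≡ 6/2. 2⁻¹ ≡ 4 (mod 7), so λ ≡ 6·4 ≡ 3.
  x = λ² - 5 - 5 = 9 - 10 ≡ 6; y = λ·(5 - 6) - 1 ≡ 3. → (6, 3)
double: tangent at (6, 3): λ = (3·6² + 1)/(2·3) ≡ 4/6. 6⁻¹ ≡ 6 (mod 7) since 6·6 = 36 ≡ 1, so λ ≡ 4·6 ≡ 3.
  x = λ² - 6 - 6 = 9 - 12 ≡ 4; y = λ·(6 - 4) - 3 ≡ 3. → (4, 3)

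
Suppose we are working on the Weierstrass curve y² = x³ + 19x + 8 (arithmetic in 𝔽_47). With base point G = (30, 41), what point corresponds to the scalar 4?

Repeated addition: build up to 4G.
2G: tangent at (30, 41): λ = (3·30² + 19)/(2·41) ≡ 40/35. 35⁻¹ ≡ 43 (mod 47), so λ ≡ 40·43 ≡ 28.
  x = λ² - 30 - 30 = 784 - 60 ≡ 19; y = λ·(30 - 19) - 41 ≡ 32. → (19, 32)
3G: (19, 32) + (30, 41). λ = (41 - 32)/(30 - 19) ≡ 9/11 mod 47. 11⁻¹ ≡ 30 (mod 47) since 11·30 = 330 ≡ 1, so λ ≡ 35.
  x = λ² - 19 - 30 = 1225 - 49 ≡ 1; y = λ·(19 - 1) - 32 ≡ 34. → (1, 34)
4G: (1, 34) + (30, 41). λ = (41 - 34)/(30 - 1) ≡ 7/29 mod 47. 29⁻¹ ≡ 13 (mod 47), so λ ≡ 44.
  x = λ² - 1 - 30 = 1936 - 31 ≡ 25; y = λ·(1 - 25) - 34 ≡ 38. → (25, 38)

(25, 38)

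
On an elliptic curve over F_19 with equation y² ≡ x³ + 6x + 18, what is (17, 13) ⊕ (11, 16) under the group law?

(15, 5)

(17, 13) + (11, 16). λ = (16 - 13)/(11 - 17) ≡ 3/13 mod 19. 13⁻¹ ≡ 3 (mod 19) since 13·3 = 39 ≡ 1, so λ ≡ 9.
  x = λ² - 17 - 11 = 81 - 28 ≡ 15; y = λ·(17 - 15) - 13 ≡ 5. → (15, 5)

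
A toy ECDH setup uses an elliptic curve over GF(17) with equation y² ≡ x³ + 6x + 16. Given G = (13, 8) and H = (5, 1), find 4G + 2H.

First 4G:
Double-and-add on 4 = (100)₂. Start with G = (13, 8) for the leading 1-bit.
double: tangent at (13, 8): λ = (3·13² + 6)/(2·8) ≡ 3/16. 16⁻¹ ≡ 16 (mod 17), so λ ≡ 3·16 ≡ 14.
  x = λ² - 13 - 13 = 196 - 26 ≡ 0; y = λ·(13 - 0) - 8 ≡ 4. → (0, 4)
double: tangent at (0, 4): λ = (3·0² + 6)/(2·4) ≡ 6/8. 8⁻¹ ≡ 15 (mod 17), so λ ≡ 6·15 ≡ 5.
  x = λ² - 0 - 0 = 25 - 0 ≡ 8; y = λ·(0 - 8) - 4 ≡ 7. → (8, 7)
4G = (8, 7).
Next 2H:
Repeated addition: build up to 2H.
2H: tangent at (5, 1): λ = (3·5² + 6)/(2·1) ≡ 13/2. 2⁻¹ ≡ 9 (mod 17) since 2·9 = 18 ≡ 1, so λ ≡ 13·9 ≡ 15.
  x = λ² - 5 - 5 = 225 - 10 ≡ 11; y = λ·(5 - 11) - 1 ≡ 11. → (11, 11)
2H = (11, 11).
Finally 4G + 2H:
(8, 7) + (11, 11). λ = (11 - 7)/(11 - 8) ≡ 4/3 mod 17. 3⁻¹ ≡ 6 (mod 17), so λ ≡ 7.
  x = λ² - 8 - 11 = 49 - 19 ≡ 13; y = λ·(8 - 13) - 7 ≡ 9. → (13, 9)

(13, 9)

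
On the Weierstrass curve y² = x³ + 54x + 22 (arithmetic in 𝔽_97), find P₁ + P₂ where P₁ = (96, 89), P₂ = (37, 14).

(96, 89) + (37, 14). λ = (14 - 89)/(37 - 96) ≡ 22/38 mod 97. 38⁻¹ ≡ 23 (mod 97) since 38·23 = 874 ≡ 1, so λ ≡ 21.
  x = λ² - 96 - 37 = 441 - 133 ≡ 17; y = λ·(96 - 17) - 89 ≡ 18. → (17, 18)

(17, 18)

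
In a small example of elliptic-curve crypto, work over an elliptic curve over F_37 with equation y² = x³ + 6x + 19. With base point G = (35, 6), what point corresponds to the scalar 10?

Double-and-add on 10 = (1010)₂. Start with G = (35, 6) for the leading 1-bit.
double: tangent at (35, 6): λ = (3·35² + 6)/(2·6) ≡ 18/12. 12⁻¹ ≡ 34 (mod 37), so λ ≡ 18·34 ≡ 20.
  x = λ² - 35 - 35 = 400 - 70 ≡ 34; y = λ·(35 - 34) - 6 ≡ 14. → (34, 14)
double: tangent at (34, 14): λ = (3·34² + 6)/(2·14) ≡ 33/28. 28⁻¹ ≡ 4 (mod 37), so λ ≡ 33·4 ≡ 21.
  x = λ² - 34 - 34 = 441 - 68 ≡ 3; y = λ·(34 - 3) - 14 ≡ 8. → (3, 8)
add G: (3, 8) + (35, 6). λ = (6 - 8)/(35 - 3) ≡ 35/32 mod 37. 32⁻¹ ≡ 22 (mod 37), so λ ≡ 30.
  x = λ² - 3 - 35 = 900 - 38 ≡ 11; y = λ·(3 - 11) - 8 ≡ 11. → (11, 11)
double: tangent at (11, 11): λ = (3·11² + 6)/(2·11) ≡ 36/22. 22⁻¹ ≡ 32 (mod 37) since 22·32 = 704 ≡ 1, so λ ≡ 36·32 ≡ 5.
  x = λ² - 11 - 11 = 25 - 22 ≡ 3; y = λ·(11 - 3) - 11 ≡ 29. → (3, 29)

(3, 29)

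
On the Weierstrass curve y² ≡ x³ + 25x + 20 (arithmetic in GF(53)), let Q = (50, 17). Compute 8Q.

Repeated addition: build up to 8Q.
2Q: tangent at (50, 17): λ = (3·50² + 25)/(2·17) ≡ 52/34. 34⁻¹ ≡ 39 (mod 53), so λ ≡ 52·39 ≡ 14.
  x = λ² - 50 - 50 = 196 - 100 ≡ 43; y = λ·(50 - 43) - 17 ≡ 28. → (43, 28)
3Q: (43, 28) + (50, 17). λ = (17 - 28)/(50 - 43) ≡ 42/7 mod 53. 7⁻¹ ≡ 38 (mod 53) since 7·38 = 266 ≡ 1, so λ ≡ 6.
  x = λ² - 43 - 50 = 36 - 93 ≡ 49; y = λ·(43 - 49) - 28 ≡ 42. → (49, 42)
4Q: (49, 42) + (50, 17). λ = (17 - 42)/(50 - 49) ≡ 28/1 mod 53. 1⁻¹ ≡ 1 (mod 53) since 1·1 = 1 ≡ 1, so λ ≡ 28.
  x = λ² - 49 - 50 = 784 - 99 ≡ 49; y = λ·(49 - 49) - 42 ≡ 11. → (49, 11)
5Q: (49, 11) + (50, 17). λ = (17 - 11)/(50 - 49) ≡ 6/1 mod 53. 1⁻¹ ≡ 1 (mod 53) since 1·1 = 1 ≡ 1, so λ ≡ 6.
  x = λ² - 49 - 50 = 36 - 99 ≡ 43; y = λ·(49 - 43) - 11 ≡ 25. → (43, 25)
6Q: (43, 25) + (50, 17). λ = (17 - 25)/(50 - 43) ≡ 45/7 mod 53. 7⁻¹ ≡ 38 (mod 53), so λ ≡ 14.
  x = λ² - 43 - 50 = 196 - 93 ≡ 50; y = λ·(43 - 50) - 25 ≡ 36. → (50, 36)
7Q: (50, 36) + (50, 17): same x and y₁ ≡ -y₂, so the sum is O.
8Q: O + (50, 17) = (50, 17) (identity).

(50, 17)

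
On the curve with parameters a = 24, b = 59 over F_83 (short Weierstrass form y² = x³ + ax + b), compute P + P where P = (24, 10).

(13, 24)

tangent at (24, 10): λ = (3·24² + 24)/(2·10) ≡ 9/20. 20⁻¹ ≡ 54 (mod 83) since 20·54 = 1080 ≡ 1, so λ ≡ 9·54 ≡ 71.
  x = λ² - 24 - 24 = 5041 - 48 ≡ 13; y = λ·(24 - 13) - 10 ≡ 24. → (13, 24)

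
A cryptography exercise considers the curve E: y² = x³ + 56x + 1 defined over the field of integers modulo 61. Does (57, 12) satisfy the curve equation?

y² = 12² ≡ 22; x³ + 56x + 1 = 188386 ≡ 18 (mod 61). 22 ≠ 18.

no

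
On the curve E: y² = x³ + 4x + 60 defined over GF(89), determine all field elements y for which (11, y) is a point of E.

x³ + 4x + 60 = 1435 ≡ 11 (mod 89).
Square roots of 11 mod 89: 10 and 79 (since 10² = 100 ≡ 11).

10, 79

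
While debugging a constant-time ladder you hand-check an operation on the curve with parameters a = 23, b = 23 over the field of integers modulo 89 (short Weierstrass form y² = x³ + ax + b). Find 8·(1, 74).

Write G = (1, 74).
Repeated addition: build up to 8G.
2G: tangent at (1, 74): λ = (3·1² + 23)/(2·74) ≡ 26/59. 59⁻¹ ≡ 86 (mod 89), so λ ≡ 26·86 ≡ 11.
  x = λ² - 1 - 1 = 121 - 2 ≡ 30; y = λ·(1 - 30) - 74 ≡ 52. → (30, 52)
3G: (30, 52) + (1, 74). λ = (74 - 52)/(1 - 30) ≡ 22/60 mod 89. 60⁻¹ ≡ 46 (mod 89), so λ ≡ 33.
  x = λ² - 30 - 1 = 1089 - 31 ≡ 79; y = λ·(30 - 79) - 52 ≡ 22. → (79, 22)
4G: (79, 22) + (1, 74). λ = (74 - 22)/(1 - 79) ≡ 52/11 mod 89. 11⁻¹ ≡ 81 (mod 89) since 11·81 = 891 ≡ 1, so λ ≡ 29.
  x = λ² - 79 - 1 = 841 - 80 ≡ 49; y = λ·(79 - 49) - 22 ≡ 47. → (49, 47)
5G: (49, 47) + (1, 74). λ = (74 - 47)/(1 - 49) ≡ 27/41 mod 89. 41⁻¹ ≡ 76 (mod 89), so λ ≡ 5.
  x = λ² - 49 - 1 = 25 - 50 ≡ 64; y = λ·(49 - 64) - 47 ≡ 56. → (64, 56)
6G: (64, 56) + (1, 74). λ = (74 - 56)/(1 - 64) ≡ 18/26 mod 89. 26⁻¹ ≡ 24 (mod 89), so λ ≡ 76.
  x = λ² - 64 - 1 = 5776 - 65 ≡ 15; y = λ·(64 - 15) - 56 ≡ 19. → (15, 19)
7G: (15, 19) + (1, 74). λ = (74 - 19)/(1 - 15) ≡ 55/75 mod 89. 75⁻¹ ≡ 19 (mod 89), so λ ≡ 66.
  x = λ² - 15 - 1 = 4356 - 16 ≡ 68; y = λ·(15 - 68) - 19 ≡ 43. → (68, 43)
8G: (68, 43) + (1, 74). λ = (74 - 43)/(1 - 68) ≡ 31/22 mod 89. 22⁻¹ ≡ 85 (mod 89) since 22·85 = 1870 ≡ 1, so λ ≡ 54.
  x = λ² - 68 - 1 = 2916 - 69 ≡ 88; y = λ·(68 - 88) - 43 ≡ 34. → (88, 34)

(88, 34)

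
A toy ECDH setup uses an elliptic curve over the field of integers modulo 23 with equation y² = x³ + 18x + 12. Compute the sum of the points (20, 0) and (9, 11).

(18, 21)

(20, 0) + (9, 11). λ = (11 - 0)/(9 - 20) ≡ 11/12 mod 23. 12⁻¹ ≡ 2 (mod 23), so λ ≡ 22.
  x = λ² - 20 - 9 = 484 - 29 ≡ 18; y = λ·(20 - 18) - 0 ≡ 21. → (18, 21)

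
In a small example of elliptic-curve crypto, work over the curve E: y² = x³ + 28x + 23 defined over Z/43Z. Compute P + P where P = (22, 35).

(9, 31)

tangent at (22, 35): λ = (3·22² + 28)/(2·35) ≡ 18/27. 27⁻¹ ≡ 8 (mod 43), so λ ≡ 18·8 ≡ 15.
  x = λ² - 22 - 22 = 225 - 44 ≡ 9; y = λ·(22 - 9) - 35 ≡ 31. → (9, 31)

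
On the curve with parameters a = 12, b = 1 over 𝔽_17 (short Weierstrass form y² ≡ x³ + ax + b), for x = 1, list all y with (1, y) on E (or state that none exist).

x³ + 12x + 1 = 14 ≡ 14 (mod 17).
14 is a non-residue mod 17; no y exists.

none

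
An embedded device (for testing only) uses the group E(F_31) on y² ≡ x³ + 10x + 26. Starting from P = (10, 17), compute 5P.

(9, 16)

Repeated addition: build up to 5P.
2P: tangent at (10, 17): λ = (3·10² + 10)/(2·17) ≡ 0/3. 3⁻¹ ≡ 21 (mod 31) since 3·21 = 63 ≡ 1, so λ ≡ 0·21 ≡ 0.
  x = λ² - 10 - 10 = 0 - 20 ≡ 11; y = λ·(10 - 11) - 17 ≡ 14. → (11, 14)
3P: (11, 14) + (10, 17). λ = (17 - 14)/(10 - 11) ≡ 3/30 mod 31. 30⁻¹ ≡ 30 (mod 31) since 30·30 = 900 ≡ 1, so λ ≡ 28.
  x = λ² - 11 - 10 = 784 - 21 ≡ 19; y = λ·(11 - 19) - 14 ≡ 10. → (19, 10)
4P: (19, 10) + (10, 17). λ = (17 - 10)/(10 - 19) ≡ 7/22 mod 31. 22⁻¹ ≡ 24 (mod 31) since 22·24 = 528 ≡ 1, so λ ≡ 13.
  x = λ² - 19 - 10 = 169 - 29 ≡ 16; y = λ·(19 - 16) - 10 ≡ 29. → (16, 29)
5P: (16, 29) + (10, 17). λ = (17 - 29)/(10 - 16) ≡ 19/25 mod 31. 25⁻¹ ≡ 5 (mod 31), so λ ≡ 2.
  x = λ² - 16 - 10 = 4 - 26 ≡ 9; y = λ·(16 - 9) - 29 ≡ 16. → (9, 16)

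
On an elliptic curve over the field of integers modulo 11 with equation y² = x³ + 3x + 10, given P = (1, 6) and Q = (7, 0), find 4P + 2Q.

First 4P:
Double-and-add on 4 = (100)₂. Start with P = (1, 6) for the leading 1-bit.
double: tangent at (1, 6): λ = (3·1² + 3)/(2·6) ≡ 6/1. 1⁻¹ ≡ 1 (mod 11), so λ ≡ 6·1 ≡ 6.
  x = λ² - 1 - 1 = 36 - 2 ≡ 1; y = λ·(1 - 1) - 6 ≡ 5. → (1, 5)
double: tangent at (1, 5): λ = (3·1² + 3)/(2·5) ≡ 6/10. 10⁻¹ ≡ 10 (mod 11), so λ ≡ 6·10 ≡ 5.
  x = λ² - 1 - 1 = 25 - 2 ≡ 1; y = λ·(1 - 1) - 5 ≡ 6. → (1, 6)
4P = (1, 6).
Next 2Q:
Repeated addition: build up to 2Q.
2Q: (7, 0) + (7, 0): same x and y₁ ≡ -y₂, so the sum is the point at infinity.
2Q = the point at infinity.
Finally 4P + 2Q:
(1, 6) + the point at infinity = (1, 6) (identity).

(1, 6)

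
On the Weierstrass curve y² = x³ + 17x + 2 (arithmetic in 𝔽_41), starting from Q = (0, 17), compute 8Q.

Double-and-add on 8 = (1000)₂. Start with Q = (0, 17) for the leading 1-bit.
double: tangent at (0, 17): λ = (3·0² + 17)/(2·17) ≡ 17/34. 34⁻¹ ≡ 35 (mod 41) since 34·35 = 1190 ≡ 1, so λ ≡ 17·35 ≡ 21.
  x = λ² - 0 - 0 = 441 - 0 ≡ 31; y = λ·(0 - 31) - 17 ≡ 29. → (31, 29)
double: tangent at (31, 29): λ = (3·31² + 17)/(2·29) ≡ 30/17. 17⁻¹ ≡ 29 (mod 41) since 17·29 = 493 ≡ 1, so λ ≡ 30·29 ≡ 9.
  x = λ² - 31 - 31 = 81 - 62 ≡ 19; y = λ·(31 - 19) - 29 ≡ 38. → (19, 38)
double: tangent at (19, 38): λ = (3·19² + 17)/(2·38) ≡ 34/35. 35⁻¹ ≡ 34 (mod 41), so λ ≡ 34·34 ≡ 8.
  x = λ² - 19 - 19 = 64 - 38 ≡ 26; y = λ·(19 - 26) - 38 ≡ 29. → (26, 29)

(26, 29)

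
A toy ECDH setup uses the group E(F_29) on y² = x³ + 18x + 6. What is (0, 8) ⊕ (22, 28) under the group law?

(0, 8) + (22, 28). λ = (28 - 8)/(22 - 0) ≡ 20/22 mod 29. 22⁻¹ ≡ 4 (mod 29), so λ ≡ 22.
  x = λ² - 0 - 22 = 484 - 22 ≡ 27; y = λ·(0 - 27) - 8 ≡ 7. → (27, 7)

(27, 7)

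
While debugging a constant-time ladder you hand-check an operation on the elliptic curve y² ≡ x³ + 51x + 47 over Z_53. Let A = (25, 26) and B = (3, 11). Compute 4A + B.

(49, 16)

First 4A:
Repeated addition: build up to 4A.
2A: tangent at (25, 26): λ = (3·25² + 51)/(2·26) ≡ 18/52. 52⁻¹ ≡ 52 (mod 53) since 52·52 = 2704 ≡ 1, so λ ≡ 18·52 ≡ 35.
  x = λ² - 25 - 25 = 1225 - 50 ≡ 9; y = λ·(25 - 9) - 26 ≡ 4. → (9, 4)
3A: (9, 4) + (25, 26). λ = (26 - 4)/(25 - 9) ≡ 22/16 mod 53. 16⁻¹ ≡ 10 (mod 53) since 16·10 = 160 ≡ 1, so λ ≡ 8.
  x = λ² - 9 - 25 = 64 - 34 ≡ 30; y = λ·(9 - 30) - 4 ≡ 40. → (30, 40)
4A: (30, 40) + (25, 26). λ = (26 - 40)/(25 - 30) ≡ 39/48 mod 53. 48⁻¹ ≡ 21 (mod 53), so λ ≡ 24.
  x = λ² - 30 - 25 = 576 - 55 ≡ 44; y = λ·(30 - 44) - 40 ≡ 48. → (44, 48)
4A = (44, 48).
Finally 4A + B:
(44, 48) + (3, 11). λ = (11 - 48)/(3 - 44) ≡ 16/12 mod 53. 12⁻¹ ≡ 31 (mod 53) since 12·31 = 372 ≡ 1, so λ ≡ 19.
  x = λ² - 44 - 3 = 361 - 47 ≡ 49; y = λ·(44 - 49) - 48 ≡ 16. → (49, 16)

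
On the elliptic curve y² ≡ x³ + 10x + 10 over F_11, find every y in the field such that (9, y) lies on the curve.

2, 9

x³ + 10x + 10 = 829 ≡ 4 (mod 11).
Square roots of 4 mod 11: 2 and 9 (since 2² = 4 ≡ 4).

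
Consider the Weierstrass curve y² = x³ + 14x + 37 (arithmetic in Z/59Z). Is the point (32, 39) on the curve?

y² = 39² ≡ 46; x³ + 14x + 37 = 33253 ≡ 36 (mod 59). 46 ≠ 36.

no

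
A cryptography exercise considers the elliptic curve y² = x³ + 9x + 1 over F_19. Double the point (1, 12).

tangent at (1, 12): λ = (3·1² + 9)/(2·12) ≡ 12/5. 5⁻¹ ≡ 4 (mod 19) since 5·4 = 20 ≡ 1, so λ ≡ 12·4 ≡ 10.
  x = λ² - 1 - 1 = 100 - 2 ≡ 3; y = λ·(1 - 3) - 12 ≡ 6. → (3, 6)

(3, 6)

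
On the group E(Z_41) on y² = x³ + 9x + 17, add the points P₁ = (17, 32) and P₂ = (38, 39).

(18, 36)

(17, 32) + (38, 39). λ = (39 - 32)/(38 - 17) ≡ 7/21 mod 41. 21⁻¹ ≡ 2 (mod 41) since 21·2 = 42 ≡ 1, so λ ≡ 14.
  x = λ² - 17 - 38 = 196 - 55 ≡ 18; y = λ·(17 - 18) - 32 ≡ 36. → (18, 36)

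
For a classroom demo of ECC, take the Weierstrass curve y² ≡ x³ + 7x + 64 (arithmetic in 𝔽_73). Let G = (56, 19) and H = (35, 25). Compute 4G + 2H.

First 4G:
Repeated addition: build up to 4G.
2G: tangent at (56, 19): λ = (3·56² + 7)/(2·19) ≡ 71/38. 38⁻¹ ≡ 25 (mod 73) since 38·25 = 950 ≡ 1, so λ ≡ 71·25 ≡ 23.
  x = λ² - 56 - 56 = 529 - 112 ≡ 52; y = λ·(56 - 52) - 19 ≡ 0. → (52, 0)
3G: (52, 0) + (56, 19). λ = (19 - 0)/(56 - 52) ≡ 19/4 mod 73. 4⁻¹ ≡ 55 (mod 73) since 4·55 = 220 ≡ 1, so λ ≡ 23.
  x = λ² - 52 - 56 = 529 - 108 ≡ 56; y = λ·(52 - 56) - 0 ≡ 54. → (56, 54)
4G: (56, 54) + (56, 19): same x and y₁ ≡ -y₂, so the sum is 𝒪.
4G = 𝒪.
Next 2H:
Repeated addition: build up to 2H.
2H: tangent at (35, 25): λ = (3·35² + 7)/(2·25) ≡ 32/50. 50⁻¹ ≡ 19 (mod 73), so λ ≡ 32·19 ≡ 24.
  x = λ² - 35 - 35 = 576 - 70 ≡ 68; y = λ·(35 - 68) - 25 ≡ 59. → (68, 59)
2H = (68, 59).
Finally 4G + 2H:
𝒪 + (68, 59) = (68, 59) (identity).

(68, 59)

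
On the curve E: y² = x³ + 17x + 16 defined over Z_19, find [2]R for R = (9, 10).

tangent at (9, 10): λ = (3·9² + 17)/(2·10) ≡ 13/1. 1⁻¹ ≡ 1 (mod 19) since 1·1 = 1 ≡ 1, so λ ≡ 13·1 ≡ 13.
  x = λ² - 9 - 9 = 169 - 18 ≡ 18; y = λ·(9 - 18) - 10 ≡ 6. → (18, 6)

(18, 6)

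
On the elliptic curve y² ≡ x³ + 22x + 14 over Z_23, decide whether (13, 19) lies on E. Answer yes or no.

no

y² = 19² ≡ 16; x³ + 22x + 14 = 2497 ≡ 13 (mod 23). 16 ≠ 13.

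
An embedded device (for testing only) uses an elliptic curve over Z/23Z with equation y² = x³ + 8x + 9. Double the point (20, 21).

(15, 10)

tangent at (20, 21): λ = (3·20² + 8)/(2·21) ≡ 12/19. 19⁻¹ ≡ 17 (mod 23), so λ ≡ 12·17 ≡ 20.
  x = λ² - 20 - 20 = 400 - 40 ≡ 15; y = λ·(20 - 15) - 21 ≡ 10. → (15, 10)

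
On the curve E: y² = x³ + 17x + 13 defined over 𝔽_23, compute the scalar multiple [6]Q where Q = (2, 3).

(15, 3)

Repeated addition: build up to 6Q.
2Q: tangent at (2, 3): λ = (3·2² + 17)/(2·3) ≡ 6/6. 6⁻¹ ≡ 4 (mod 23), so λ ≡ 6·4 ≡ 1.
  x = λ² - 2 - 2 = 1 - 4 ≡ 20; y = λ·(2 - 20) - 3 ≡ 2. → (20, 2)
3Q: (20, 2) + (2, 3). λ = (3 - 2)/(2 - 20) ≡ 1/5 mod 23. 5⁻¹ ≡ 14 (mod 23) since 5·14 = 70 ≡ 1, so λ ≡ 14.
  x = λ² - 20 - 2 = 196 - 22 ≡ 13; y = λ·(20 - 13) - 2 ≡ 4. → (13, 4)
4Q: (13, 4) + (2, 3). λ = (3 - 4)/(2 - 13) ≡ 22/12 mod 23. 12⁻¹ ≡ 2 (mod 23) since 12·2 = 24 ≡ 1, so λ ≡ 21.
  x = λ² - 13 - 2 = 441 - 15 ≡ 12; y = λ·(13 - 12) - 4 ≡ 17. → (12, 17)
5Q: (12, 17) + (2, 3). λ = (3 - 17)/(2 - 12) ≡ 9/13 mod 23. 13⁻¹ ≡ 16 (mod 23), so λ ≡ 6.
  x = λ² - 12 - 2 = 36 - 14 ≡ 22; y = λ·(12 - 22) - 17 ≡ 15. → (22, 15)
6Q: (22, 15) + (2, 3). λ = (3 - 15)/(2 - 22) ≡ 11/3 mod 23. 3⁻¹ ≡ 8 (mod 23) since 3·8 = 24 ≡ 1, so λ ≡ 19.
  x = λ² - 22 - 2 = 361 - 24 ≡ 15; y = λ·(22 - 15) - 15 ≡ 3. → (15, 3)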